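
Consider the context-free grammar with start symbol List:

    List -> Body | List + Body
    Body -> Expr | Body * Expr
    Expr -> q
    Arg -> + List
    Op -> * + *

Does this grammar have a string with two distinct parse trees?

(Arg, Op are unreachable from List, so their rules don't affect L(List).) The grammar is stratified — List handles '+' (left-recursive), Body handles '*', Expr atoms. Each operator has a fixed associativity and precedence level, so every string has one parse.

Unambiguous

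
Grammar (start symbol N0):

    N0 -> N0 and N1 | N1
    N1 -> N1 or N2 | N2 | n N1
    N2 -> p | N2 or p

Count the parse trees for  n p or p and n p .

3

Parse trees for n p or p and n p:
  [N0 [N0 [N1 [N1 n [N1 [N2 p]]] or [N2 p]]] and [N1 n [N1 [N2 p]]]]
  [N0 [N0 [N1 n [N1 [N1 [N2 p]] or [N2 p]]]] and [N1 n [N1 [N2 p]]]]
  [N0 [N0 [N1 n [N1 [N2 [N2 p] or p]]]] and [N1 n [N1 [N2 p]]]]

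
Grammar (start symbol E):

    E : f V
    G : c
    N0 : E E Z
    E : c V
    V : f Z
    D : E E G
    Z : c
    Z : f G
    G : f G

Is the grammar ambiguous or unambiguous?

(N0, D are unreachable from E, so their rules don't affect L(E).) Restricted to the reachable nonterminals, every rule has the form A → t or A → t B, and no two rules for the same A share a first terminal. The grammar encodes a DFA — one run per string.

Unambiguous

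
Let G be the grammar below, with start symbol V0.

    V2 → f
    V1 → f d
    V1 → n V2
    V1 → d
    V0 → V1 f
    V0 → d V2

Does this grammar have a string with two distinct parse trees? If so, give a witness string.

Ambiguous

Witness: d f

Derivation 1: V0 ⇒ V1 f ⇒ d f
Derivation 2: V0 ⇒ d V2 ⇒ d f

Two distinct leftmost derivations for the same string.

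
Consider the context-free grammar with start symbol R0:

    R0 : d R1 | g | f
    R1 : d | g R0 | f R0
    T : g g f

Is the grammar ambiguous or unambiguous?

Unambiguous

(T is unreachable from R0, so its rules don't affect L(R0).) Each reachable nonterminal has at most one production per leading terminal, and all productions are right-linear; the derivation is determined token-by-token.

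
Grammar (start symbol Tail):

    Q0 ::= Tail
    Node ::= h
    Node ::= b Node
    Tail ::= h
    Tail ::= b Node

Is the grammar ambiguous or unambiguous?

(Q0 is unreachable from Tail, so its rules don't affect L(Tail).) Each reachable nonterminal has at most one production per leading terminal, and all productions are right-linear; the derivation is determined token-by-token.

Unambiguous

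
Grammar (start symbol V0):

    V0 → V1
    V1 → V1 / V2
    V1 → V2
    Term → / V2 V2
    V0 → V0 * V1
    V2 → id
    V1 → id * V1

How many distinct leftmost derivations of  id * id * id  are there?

Parse trees for id * id * id:
  [V0 [V1 id * [V1 id * [V1 [V2 id]]]]]
  [V0 [V0 [V1 [V2 id]]] * [V1 id * [V1 [V2 id]]]]
  [V0 [V0 [V1 id * [V1 [V2 id]]]] * [V1 [V2 id]]]
  [V0 [V0 [V0 [V1 [V2 id]]] * [V1 [V2 id]]] * [V1 [V2 id]]]

4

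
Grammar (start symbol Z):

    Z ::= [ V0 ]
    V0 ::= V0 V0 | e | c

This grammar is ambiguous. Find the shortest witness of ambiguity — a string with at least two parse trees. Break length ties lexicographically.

length 3: no string has ≥2 trees
length 4: no string has ≥2 trees
length 5: [ c c c ] has 2 parse trees

Two derivations of [ c c c ]:
  Z ⇒ [ V0 ] ⇒ [ V0 V0 ] ⇒ [ V0 V0 V0 ] ⇒ [ c V0 V0 ] ⇒ [ c c V0 ] ⇒ [ c c c ]
  Z ⇒ [ V0 ] ⇒ [ V0 V0 ] ⇒ [ c V0 ] ⇒ [ c V0 V0 ] ⇒ [ c c V0 ] ⇒ [ c c c ]

[ c c c ]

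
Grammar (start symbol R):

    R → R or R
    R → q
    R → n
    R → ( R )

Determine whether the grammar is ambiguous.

Witness: n or n or n

Derivation 1: R ⇒ R or R ⇒ R or R or R ⇒ n or R or R ⇒ n or n or R ⇒ n or n or n
Derivation 2: R ⇒ R or R ⇒ n or R ⇒ n or R or R ⇒ n or n or R ⇒ n or n or n

Two distinct leftmost derivations for the same string.

Ambiguous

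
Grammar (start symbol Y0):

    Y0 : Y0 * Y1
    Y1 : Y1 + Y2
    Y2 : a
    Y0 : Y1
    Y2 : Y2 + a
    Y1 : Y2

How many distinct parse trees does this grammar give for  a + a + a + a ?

Parse trees for a + a + a + a:
  [Y0 [Y1 [Y1 [Y2 a]] + [Y2 [Y2 [Y2 a] + a] + a]]]
  [Y0 [Y1 [Y1 [Y1 [Y2 a]] + [Y2 a]] + [Y2 [Y2 a] + a]]]
  [Y0 [Y1 [Y1 [Y2 [Y2 a] + a]] + [Y2 [Y2 a] + a]]]
  [Y0 [Y1 [Y1 [Y1 [Y2 a]] + [Y2 [Y2 a] + a]] + [Y2 a]]]
  [Y0 [Y1 [Y1 [Y1 [Y1 [Y2 a]] + [Y2 a]] + [Y2 a]] + [Y2 a]]]
  [Y0 [Y1 [Y1 [Y1 [Y2 [Y2 a] + a]] + [Y2 a]] + [Y2 a]]]
  [Y0 [Y1 [Y1 [Y2 [Y2 [Y2 a] + a] + a]] + [Y2 a]]]
  [Y0 [Y1 [Y2 [Y2 [Y2 [Y2 a] + a] + a] + a]]]

8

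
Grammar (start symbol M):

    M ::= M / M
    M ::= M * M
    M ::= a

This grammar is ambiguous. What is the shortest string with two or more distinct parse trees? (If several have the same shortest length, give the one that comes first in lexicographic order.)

a * a * a

length 1: no string has ≥2 trees
length 3: no string has ≥2 trees
length 5: a * a * a has 2 parse trees

Two derivations of a * a * a:
  M ⇒ M * M ⇒ M * M * M ⇒ a * M * M ⇒ a * a * M ⇒ a * a * a
  M ⇒ M * M ⇒ a * M ⇒ a * M * M ⇒ a * a * M ⇒ a * a * a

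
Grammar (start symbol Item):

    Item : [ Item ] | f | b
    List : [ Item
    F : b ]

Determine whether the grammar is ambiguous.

(List, F are unreachable from Item, so their rules don't affect L(Item).) L(Item) is { openⁿ atom closeⁿ : n ≥ 0 }. The bracket depth fixes n, and the derivation is forced at every step.

Unambiguous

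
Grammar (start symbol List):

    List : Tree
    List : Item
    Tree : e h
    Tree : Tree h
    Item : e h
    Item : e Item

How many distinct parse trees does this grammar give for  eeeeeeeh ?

Parse trees for eeeeeeeh:
  [List [Item e [Item e [Item e [Item e [Item e [Item e [Item e h]]]]]]]]

1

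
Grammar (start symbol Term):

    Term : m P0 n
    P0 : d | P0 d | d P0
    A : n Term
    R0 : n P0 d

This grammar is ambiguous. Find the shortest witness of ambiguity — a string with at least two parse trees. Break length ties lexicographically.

length 3: no string has ≥2 trees
length 4: m d d n has 2 parse trees

Two derivations of m d d n:
  Term ⇒ m P0 n ⇒ m P0 d n ⇒ m d d n
  Term ⇒ m P0 n ⇒ m d P0 n ⇒ m d d n

m d d n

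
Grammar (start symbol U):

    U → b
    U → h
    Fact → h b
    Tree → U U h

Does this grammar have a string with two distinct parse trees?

Unambiguous

Only U is reachable from U; ignoring the rest: Each reachable nonterminal has at most one production per leading terminal, and all productions are right-linear; the derivation is determined token-by-token.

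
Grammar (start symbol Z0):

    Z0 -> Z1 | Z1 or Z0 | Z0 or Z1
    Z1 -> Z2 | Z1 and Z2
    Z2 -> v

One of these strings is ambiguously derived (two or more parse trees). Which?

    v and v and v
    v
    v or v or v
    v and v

v and v and v: 1 tree
v: 1 tree
v or v or v: 4 trees
v and v: 1 tree

v or v or v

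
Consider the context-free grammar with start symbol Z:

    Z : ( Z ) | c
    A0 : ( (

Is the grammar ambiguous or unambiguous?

(A0 is unreachable from Z, so its rules don't affect L(Z).) L(Z) is { openⁿ atom closeⁿ : n ≥ 0 }. The bracket depth fixes n, and the derivation is forced at every step.

Unambiguous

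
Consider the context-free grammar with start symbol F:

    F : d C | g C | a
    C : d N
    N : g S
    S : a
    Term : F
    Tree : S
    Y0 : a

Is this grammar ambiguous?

Only F, C, N, S are reachable from F; ignoring the rest: Each reachable nonterminal has at most one production per leading terminal, and all productions are right-linear; the derivation is determined token-by-token.

Unambiguous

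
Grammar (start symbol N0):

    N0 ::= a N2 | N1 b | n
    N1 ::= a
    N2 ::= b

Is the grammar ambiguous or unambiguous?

Witness: a b

Derivation 1: N0 ⇒ a N2 ⇒ a b
Derivation 2: N0 ⇒ N1 b ⇒ a b

Two distinct leftmost derivations for the same string.

Ambiguous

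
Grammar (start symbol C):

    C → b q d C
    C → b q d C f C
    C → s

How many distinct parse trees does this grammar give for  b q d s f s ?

1

Parse trees for b q d s f s:
  [C b q d [C s] f [C s]]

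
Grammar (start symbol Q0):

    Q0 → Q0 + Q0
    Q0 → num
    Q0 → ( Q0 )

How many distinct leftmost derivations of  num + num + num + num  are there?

5

Parse trees for num + num + num + num:
  [Q0 [Q0 num] + [Q0 [Q0 num] + [Q0 [Q0 num] + [Q0 num]]]]
  [Q0 [Q0 num] + [Q0 [Q0 [Q0 num] + [Q0 num]] + [Q0 num]]]
  [Q0 [Q0 [Q0 num] + [Q0 num]] + [Q0 [Q0 num] + [Q0 num]]]
  [Q0 [Q0 [Q0 num] + [Q0 [Q0 num] + [Q0 num]]] + [Q0 num]]
  [Q0 [Q0 [Q0 [Q0 num] + [Q0 num]] + [Q0 num]] + [Q0 num]]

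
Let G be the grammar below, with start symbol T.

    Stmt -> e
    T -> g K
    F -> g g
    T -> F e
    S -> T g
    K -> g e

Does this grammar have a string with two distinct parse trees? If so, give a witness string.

Witness: g g e

Derivation 1: T ⇒ g K ⇒ g g e
Derivation 2: T ⇒ F e ⇒ g g e

Two distinct leftmost derivations for the same string.

Ambiguous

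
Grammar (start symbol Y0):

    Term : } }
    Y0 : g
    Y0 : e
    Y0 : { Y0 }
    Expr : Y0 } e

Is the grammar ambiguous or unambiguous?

Unambiguous

Only Y0 is reachable from Y0; ignoring the rest: Each string is a nest of matched brackets around a single atom. An opening bracket forces the recursive rule; an atom forces the base rule.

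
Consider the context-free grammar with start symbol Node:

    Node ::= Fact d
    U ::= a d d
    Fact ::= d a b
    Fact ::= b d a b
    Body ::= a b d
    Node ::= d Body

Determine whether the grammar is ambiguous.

Witness: d a b d

Derivation 1: Node ⇒ Fact d ⇒ d a b d
Derivation 2: Node ⇒ d Body ⇒ d a b d

Two distinct leftmost derivations for the same string.

Ambiguous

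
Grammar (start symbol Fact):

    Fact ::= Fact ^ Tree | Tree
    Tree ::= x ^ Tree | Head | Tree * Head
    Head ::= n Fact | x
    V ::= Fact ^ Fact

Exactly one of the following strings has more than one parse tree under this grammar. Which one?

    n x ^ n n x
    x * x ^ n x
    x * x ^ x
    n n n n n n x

n x ^ n n x: 3 trees
x * x ^ n x: 1 tree
x * x ^ x: 1 tree
n n n n n n x: 1 tree

n x ^ n n x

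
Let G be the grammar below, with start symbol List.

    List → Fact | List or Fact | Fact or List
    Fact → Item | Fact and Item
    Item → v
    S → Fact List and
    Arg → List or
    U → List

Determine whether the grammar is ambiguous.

Ambiguous

Witness: v or v

Derivation 1: List ⇒ List or Fact ⇒ Fact or Fact ⇒ Item or Fact ⇒ v or Fact ⇒ v or Item ⇒ v or v
Derivation 2: List ⇒ Fact or List ⇒ Item or List ⇒ v or List ⇒ v or Fact ⇒ v or Item ⇒ v or v

Two distinct leftmost derivations for the same string.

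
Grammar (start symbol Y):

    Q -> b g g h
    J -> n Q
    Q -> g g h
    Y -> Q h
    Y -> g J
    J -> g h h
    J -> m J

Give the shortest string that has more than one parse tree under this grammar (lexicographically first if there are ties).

length 4: g g h h has 2 parse trees

Two derivations of g g h h:
  Y ⇒ Q h ⇒ g g h h
  Y ⇒ g J ⇒ g g h h

g g h h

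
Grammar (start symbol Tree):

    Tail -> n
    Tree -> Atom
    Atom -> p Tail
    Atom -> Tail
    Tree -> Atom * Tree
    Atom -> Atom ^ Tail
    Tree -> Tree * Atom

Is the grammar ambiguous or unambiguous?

Ambiguous

Witness: n * n

Derivation 1: Tree ⇒ Atom * Tree ⇒ Tail * Tree ⇒ n * Tree ⇒ n * Atom ⇒ n * Tail ⇒ n * n
Derivation 2: Tree ⇒ Tree * Atom ⇒ Atom * Atom ⇒ Tail * Atom ⇒ n * Atom ⇒ n * Tail ⇒ n * n

Two distinct leftmost derivations for the same string.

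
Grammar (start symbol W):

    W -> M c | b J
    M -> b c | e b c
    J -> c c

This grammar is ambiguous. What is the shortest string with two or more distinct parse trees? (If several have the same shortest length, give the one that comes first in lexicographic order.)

b c c

length 3: b c c has 2 parse trees

Two derivations of b c c:
  W ⇒ M c ⇒ b c c
  W ⇒ b J ⇒ b c c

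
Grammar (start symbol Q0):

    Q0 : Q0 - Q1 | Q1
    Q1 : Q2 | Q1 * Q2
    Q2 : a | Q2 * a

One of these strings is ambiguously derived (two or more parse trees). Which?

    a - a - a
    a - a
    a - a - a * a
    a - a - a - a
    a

a - a - a: 1 tree
a - a: 1 tree
a - a - a * a: 2 trees
a - a - a - a: 1 tree
a: 1 tree

a - a - a * a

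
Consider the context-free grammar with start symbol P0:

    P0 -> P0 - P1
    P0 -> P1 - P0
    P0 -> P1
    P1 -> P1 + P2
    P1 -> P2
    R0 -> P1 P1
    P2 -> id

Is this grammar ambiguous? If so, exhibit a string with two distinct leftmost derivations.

Ambiguous

Witness: id - id

Derivation 1: P0 ⇒ P0 - P1 ⇒ P1 - P1 ⇒ P2 - P1 ⇒ id - P1 ⇒ id - P2 ⇒ id - id
Derivation 2: P0 ⇒ P1 - P0 ⇒ P2 - P0 ⇒ id - P0 ⇒ id - P1 ⇒ id - P2 ⇒ id - id

Two distinct leftmost derivations for the same string.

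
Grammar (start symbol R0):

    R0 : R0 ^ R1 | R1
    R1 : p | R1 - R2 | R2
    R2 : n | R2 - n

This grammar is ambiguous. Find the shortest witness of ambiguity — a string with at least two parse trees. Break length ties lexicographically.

n - n

length 1: no string has ≥2 trees
length 3: n - n has 2 parse trees

Two derivations of n - n:
  R0 ⇒ R1 ⇒ R1 - R2 ⇒ R2 - R2 ⇒ n - R2 ⇒ n - n
  R0 ⇒ R1 ⇒ R2 ⇒ R2 - n ⇒ n - n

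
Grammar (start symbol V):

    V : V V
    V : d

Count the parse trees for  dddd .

5

Parse trees for dddd:
  [V [V d] [V [V d] [V [V d] [V d]]]]
  [V [V d] [V [V [V d] [V d]] [V d]]]
  [V [V [V d] [V d]] [V [V d] [V d]]]
  [V [V [V d] [V [V d] [V d]]] [V d]]
  [V [V [V [V d] [V d]] [V d]] [V d]]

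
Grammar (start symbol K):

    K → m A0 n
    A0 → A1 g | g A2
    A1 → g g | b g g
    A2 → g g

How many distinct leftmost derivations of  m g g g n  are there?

2

Parse trees for m g g g n:
  [K m [A0 [A1 g g] g] n]
  [K m [A0 g [A2 g g]] n]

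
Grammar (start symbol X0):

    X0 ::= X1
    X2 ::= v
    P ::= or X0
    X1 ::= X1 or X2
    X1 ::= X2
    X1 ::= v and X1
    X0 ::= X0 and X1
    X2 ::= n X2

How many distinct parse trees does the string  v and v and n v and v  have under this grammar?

4

Parse trees for v and v and n v and v:
  [X0 [X0 [X1 v and [X1 v and [X1 [X2 n [X2 v]]]]]] and [X1 [X2 v]]]
  [X0 [X0 [X0 [X1 [X2 v]]] and [X1 v and [X1 [X2 n [X2 v]]]]] and [X1 [X2 v]]]
  [X0 [X0 [X0 [X1 v and [X1 [X2 v]]]] and [X1 [X2 n [X2 v]]]] and [X1 [X2 v]]]
  [X0 [X0 [X0 [X0 [X1 [X2 v]]] and [X1 [X2 v]]] and [X1 [X2 n [X2 v]]]] and [X1 [X2 v]]]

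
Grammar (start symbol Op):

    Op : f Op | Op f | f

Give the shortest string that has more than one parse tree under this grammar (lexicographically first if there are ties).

length 1: no string has ≥2 trees
length 2: f f has 2 parse trees

Two derivations of f f:
  Op ⇒ f Op ⇒ f f
  Op ⇒ Op f ⇒ f f

f f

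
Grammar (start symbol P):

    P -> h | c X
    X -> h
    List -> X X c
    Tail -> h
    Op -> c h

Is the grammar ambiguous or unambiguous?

(List, Tail, Op are unreachable from P, so their rules don't affect L(P).) Restricted to the reachable nonterminals, every rule has the form A → t or A → t B, and no two rules for the same A share a first terminal. The grammar encodes a DFA — one run per string.

Unambiguous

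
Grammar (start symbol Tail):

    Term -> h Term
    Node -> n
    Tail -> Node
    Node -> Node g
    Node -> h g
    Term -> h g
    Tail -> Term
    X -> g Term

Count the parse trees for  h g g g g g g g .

Parse trees for h g g g g g g g:
  [Tail [Node [Node [Node [Node [Node [Node [Node h g] g] g] g] g] g] g]]

1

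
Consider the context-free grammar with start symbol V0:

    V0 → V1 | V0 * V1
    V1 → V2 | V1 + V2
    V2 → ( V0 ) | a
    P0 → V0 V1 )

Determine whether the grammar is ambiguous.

Only V0, V1, V2 are reachable from V0; ignoring the rest: This is a standard precedence ladder (V0 over V1 over V2), with each level left-recursive on its own operator ('*' at V0, '+' at V1). That structure is LR(1), hence unambiguous.

Unambiguous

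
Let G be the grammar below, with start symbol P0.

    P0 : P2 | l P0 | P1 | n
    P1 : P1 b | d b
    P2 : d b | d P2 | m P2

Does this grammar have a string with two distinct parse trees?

Ambiguous

Witness: d b

Derivation 1: P0 ⇒ P2 ⇒ d b
Derivation 2: P0 ⇒ P1 ⇒ d b

Two distinct leftmost derivations for the same string.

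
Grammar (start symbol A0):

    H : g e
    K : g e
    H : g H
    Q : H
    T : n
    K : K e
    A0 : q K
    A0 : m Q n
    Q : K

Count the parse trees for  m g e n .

2

Parse trees for m g e n:
  [A0 m [Q [H g e]] n]
  [A0 m [Q [K g e]] n]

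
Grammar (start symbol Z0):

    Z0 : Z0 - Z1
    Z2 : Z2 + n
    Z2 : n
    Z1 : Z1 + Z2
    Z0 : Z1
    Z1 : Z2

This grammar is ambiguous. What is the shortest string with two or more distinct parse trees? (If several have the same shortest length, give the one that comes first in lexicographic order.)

length 1: no string has ≥2 trees
length 3: n + n has 2 parse trees

Two derivations of n + n:
  Z0 ⇒ Z1 ⇒ Z1 + Z2 ⇒ Z2 + Z2 ⇒ n + Z2 ⇒ n + n
  Z0 ⇒ Z1 ⇒ Z2 ⇒ Z2 + n ⇒ n + n

n + n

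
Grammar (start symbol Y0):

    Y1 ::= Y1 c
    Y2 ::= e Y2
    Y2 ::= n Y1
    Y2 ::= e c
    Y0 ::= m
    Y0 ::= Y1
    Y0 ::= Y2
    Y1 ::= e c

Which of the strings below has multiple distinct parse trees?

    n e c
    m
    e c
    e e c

n e c: 1 tree
m: 1 tree
e c: 2 trees
e e c: 1 tree

e c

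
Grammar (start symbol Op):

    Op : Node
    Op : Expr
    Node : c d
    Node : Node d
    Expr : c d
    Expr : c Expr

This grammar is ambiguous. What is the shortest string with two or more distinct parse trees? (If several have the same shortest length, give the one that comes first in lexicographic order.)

length 2: c d has 2 parse trees

Two derivations of c d:
  Op ⇒ Node ⇒ c d
  Op ⇒ Expr ⇒ c d

c d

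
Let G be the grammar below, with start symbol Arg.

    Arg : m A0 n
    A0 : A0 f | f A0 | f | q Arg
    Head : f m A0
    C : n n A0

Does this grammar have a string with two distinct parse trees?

Witness: m f f n

Derivation 1: Arg ⇒ m A0 n ⇒ m A0 f n ⇒ m f f n
Derivation 2: Arg ⇒ m A0 n ⇒ m f A0 n ⇒ m f f n

Two distinct leftmost derivations for the same string.

Ambiguous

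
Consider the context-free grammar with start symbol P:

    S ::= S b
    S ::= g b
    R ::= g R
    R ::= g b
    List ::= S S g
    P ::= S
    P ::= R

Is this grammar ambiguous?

Ambiguous

Witness: g b

Derivation 1: P ⇒ S ⇒ g b
Derivation 2: P ⇒ R ⇒ g b

Two distinct leftmost derivations for the same string.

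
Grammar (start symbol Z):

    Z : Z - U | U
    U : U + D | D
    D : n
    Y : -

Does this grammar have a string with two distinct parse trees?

Unambiguous

(Y is unreachable from Z, so its rules don't affect L(Z).) The grammar is stratified — Z handles '-' (left-recursive), U handles '+', D atoms. Each operator has a fixed associativity and precedence level, so every string has one parse.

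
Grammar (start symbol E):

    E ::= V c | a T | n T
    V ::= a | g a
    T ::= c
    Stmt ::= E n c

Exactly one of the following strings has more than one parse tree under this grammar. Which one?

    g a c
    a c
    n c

g a c: 1 tree
a c: 2 trees
n c: 1 tree

a c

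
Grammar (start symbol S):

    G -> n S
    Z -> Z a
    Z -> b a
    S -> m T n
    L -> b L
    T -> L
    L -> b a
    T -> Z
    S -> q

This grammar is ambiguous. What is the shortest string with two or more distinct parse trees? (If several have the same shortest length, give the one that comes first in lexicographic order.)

length 1: no string has ≥2 trees
length 4: m b a n has 2 parse trees

Two derivations of m b a n:
  S ⇒ m T n ⇒ m L n ⇒ m b a n
  S ⇒ m T n ⇒ m Z n ⇒ m b a n

m b a n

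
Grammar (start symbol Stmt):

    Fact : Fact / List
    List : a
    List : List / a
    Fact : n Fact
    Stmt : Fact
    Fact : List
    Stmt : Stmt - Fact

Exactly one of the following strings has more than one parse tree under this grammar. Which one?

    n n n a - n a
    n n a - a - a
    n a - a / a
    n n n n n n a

n n n a - n a: 1 tree
n n a - a - a: 1 tree
n a - a / a: 2 trees
n n n n n n a: 1 tree

n a - a / a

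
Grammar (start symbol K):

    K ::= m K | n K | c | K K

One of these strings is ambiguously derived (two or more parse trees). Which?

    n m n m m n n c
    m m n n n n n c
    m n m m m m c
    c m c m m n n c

c m c m m n n c

n m n m m n n c: 1 tree
m m n n n n n c: 1 tree
m n m m m m c: 1 tree
c m c m m n n c: 3 trees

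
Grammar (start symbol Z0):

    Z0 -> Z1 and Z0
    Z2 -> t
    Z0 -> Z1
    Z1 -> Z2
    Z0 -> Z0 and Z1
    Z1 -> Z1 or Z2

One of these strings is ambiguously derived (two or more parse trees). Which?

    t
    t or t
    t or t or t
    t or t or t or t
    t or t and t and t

t or t and t and t

t: 1 tree
t or t: 1 tree
t or t or t: 1 tree
t or t or t or t: 1 tree
t or t and t and t: 4 trees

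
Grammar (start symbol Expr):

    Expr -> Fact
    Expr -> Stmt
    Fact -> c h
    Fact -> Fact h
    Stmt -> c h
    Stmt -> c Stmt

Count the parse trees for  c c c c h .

Parse trees for c c c c h:
  [Expr [Stmt c [Stmt c [Stmt c [Stmt c h]]]]]

1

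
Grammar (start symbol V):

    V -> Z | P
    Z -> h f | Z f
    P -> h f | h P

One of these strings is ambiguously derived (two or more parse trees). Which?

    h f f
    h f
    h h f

h f f: 1 tree
h f: 2 trees
h h f: 1 tree

h f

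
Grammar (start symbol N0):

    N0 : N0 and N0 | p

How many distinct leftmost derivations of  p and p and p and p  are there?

5

Parse trees for p and p and p and p:
  [N0 [N0 p] and [N0 [N0 p] and [N0 [N0 p] and [N0 p]]]]
  [N0 [N0 p] and [N0 [N0 [N0 p] and [N0 p]] and [N0 p]]]
  [N0 [N0 [N0 p] and [N0 p]] and [N0 [N0 p] and [N0 p]]]
  [N0 [N0 [N0 p] and [N0 [N0 p] and [N0 p]]] and [N0 p]]
  [N0 [N0 [N0 [N0 p] and [N0 p]] and [N0 p]] and [N0 p]]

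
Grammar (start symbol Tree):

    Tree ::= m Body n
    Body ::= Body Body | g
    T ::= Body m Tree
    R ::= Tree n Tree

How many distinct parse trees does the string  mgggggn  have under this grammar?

Parse trees for mgggggn (showing first 6 of 14):
  [Tree m [Body [Body g] [Body [Body g] [Body [Body g] [Body [Body g] [Body g]]]]] n]
  [Tree m [Body [Body g] [Body [Body g] [Body [Body [Body g] [Body g]] [Body g]]]] n]
  [Tree m [Body [Body g] [Body [Body [Body g] [Body g]] [Body [Body g] [Body g]]]] n]
  [Tree m [Body [Body g] [Body [Body [Body g] [Body [Body g] [Body g]]] [Body g]]] n]
  [Tree m [Body [Body g] [Body [Body [Body [Body g] [Body g]] [Body g]] [Body g]]] n]
  [Tree m [Body [Body [Body g] [Body g]] [Body [Body g] [Body [Body g] [Body g]]]] n]

14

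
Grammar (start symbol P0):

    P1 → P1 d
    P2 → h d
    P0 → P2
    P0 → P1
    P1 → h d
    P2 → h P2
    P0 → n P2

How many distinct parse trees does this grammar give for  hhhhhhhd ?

1

Parse trees for hhhhhhhd:
  [P0 [P2 h [P2 h [P2 h [P2 h [P2 h [P2 h [P2 h d]]]]]]]]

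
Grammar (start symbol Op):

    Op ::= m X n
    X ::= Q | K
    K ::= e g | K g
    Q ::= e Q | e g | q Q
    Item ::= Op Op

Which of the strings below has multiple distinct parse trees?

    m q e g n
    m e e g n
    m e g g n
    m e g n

m e g n

m q e g n: 1 tree
m e e g n: 1 tree
m e g g n: 1 tree
m e g n: 2 trees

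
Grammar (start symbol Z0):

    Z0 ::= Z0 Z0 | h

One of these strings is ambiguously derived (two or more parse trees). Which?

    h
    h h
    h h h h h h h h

h h h h h h h h

h: 1 tree
h h: 1 tree
h h h h h h h h: 429 trees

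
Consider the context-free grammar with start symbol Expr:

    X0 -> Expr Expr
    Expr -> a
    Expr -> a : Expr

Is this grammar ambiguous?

(X0 is unreachable from Expr, so its rules don't affect L(Expr).) Right-recursive list with a separator: after each atom, whether the separator follows determines the rule. One parse per string.

Unambiguous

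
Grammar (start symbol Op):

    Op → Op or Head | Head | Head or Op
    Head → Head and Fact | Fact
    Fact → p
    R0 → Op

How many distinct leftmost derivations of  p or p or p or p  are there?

8

Parse trees for p or p or p or p:
  [Op [Op [Op [Op [Head [Fact p]]] or [Head [Fact p]]] or [Head [Fact p]]] or [Head [Fact p]]]
  [Op [Op [Op [Head [Fact p]] or [Op [Head [Fact p]]]] or [Head [Fact p]]] or [Head [Fact p]]]
  [Op [Op [Head [Fact p]] or [Op [Op [Head [Fact p]]] or [Head [Fact p]]]] or [Head [Fact p]]]
  [Op [Op [Head [Fact p]] or [Op [Head [Fact p]] or [Op [Head [Fact p]]]]] or [Head [Fact p]]]
  [Op [Head [Fact p]] or [Op [Op [Op [Head [Fact p]]] or [Head [Fact p]]] or [Head [Fact p]]]]
  [Op [Head [Fact p]] or [Op [Op [Head [Fact p]] or [Op [Head [Fact p]]]] or [Head [Fact p]]]]
  [Op [Head [Fact p]] or [Op [Head [Fact p]] or [Op [Op [Head [Fact p]]] or [Head [Fact p]]]]]
  [Op [Head [Fact p]] or [Op [Head [Fact p]] or [Op [Head [Fact p]] or [Op [Head [Fact p]]]]]]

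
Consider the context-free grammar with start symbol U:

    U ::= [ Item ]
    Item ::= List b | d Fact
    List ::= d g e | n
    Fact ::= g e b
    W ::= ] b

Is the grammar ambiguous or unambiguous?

Witness: [ d g e b ]

Derivation 1: U ⇒ [ Item ] ⇒ [ List b ] ⇒ [ d g e b ]
Derivation 2: U ⇒ [ Item ] ⇒ [ d Fact ] ⇒ [ d g e b ]

Two distinct leftmost derivations for the same string.

Ambiguous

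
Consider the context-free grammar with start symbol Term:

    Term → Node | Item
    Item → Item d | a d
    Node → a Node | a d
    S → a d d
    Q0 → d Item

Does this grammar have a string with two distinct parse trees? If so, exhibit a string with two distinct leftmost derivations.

Ambiguous

Witness: a d

Derivation 1: Term ⇒ Node ⇒ a d
Derivation 2: Term ⇒ Item ⇒ a d

Two distinct leftmost derivations for the same string.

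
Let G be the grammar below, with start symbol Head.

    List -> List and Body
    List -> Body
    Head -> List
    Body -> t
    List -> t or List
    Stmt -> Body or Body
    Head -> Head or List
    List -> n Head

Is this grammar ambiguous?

Ambiguous

Witness: t or t

Derivation 1: Head ⇒ List ⇒ t or List ⇒ t or Body ⇒ t or t
Derivation 2: Head ⇒ Head or List ⇒ List or List ⇒ Body or List ⇒ t or List ⇒ t or Body ⇒ t or t

Two distinct leftmost derivations for the same string.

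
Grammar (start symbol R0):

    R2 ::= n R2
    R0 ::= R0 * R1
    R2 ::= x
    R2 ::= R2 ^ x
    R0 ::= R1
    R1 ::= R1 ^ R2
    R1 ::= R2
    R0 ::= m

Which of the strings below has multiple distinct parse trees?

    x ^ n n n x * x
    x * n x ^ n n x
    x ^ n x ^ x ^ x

x ^ n n n x * x: 1 tree
x * n x ^ n n x: 1 tree
x ^ n x ^ x ^ x: 7 trees

x ^ n x ^ x ^ x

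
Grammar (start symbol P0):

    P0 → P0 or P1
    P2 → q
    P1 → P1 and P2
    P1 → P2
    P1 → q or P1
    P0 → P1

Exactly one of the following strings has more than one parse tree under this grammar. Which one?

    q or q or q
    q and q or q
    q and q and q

q or q or q: 4 trees
q and q or q: 1 tree
q and q and q: 1 tree

q or q or q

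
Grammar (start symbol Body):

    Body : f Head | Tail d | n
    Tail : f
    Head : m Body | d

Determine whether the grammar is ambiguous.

Witness: f d

Derivation 1: Body ⇒ f Head ⇒ f d
Derivation 2: Body ⇒ Tail d ⇒ f d

Two distinct leftmost derivations for the same string.

Ambiguous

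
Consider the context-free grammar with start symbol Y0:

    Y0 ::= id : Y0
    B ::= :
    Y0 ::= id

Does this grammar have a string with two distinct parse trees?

Unambiguous

(B is unreachable from Y0, so its rules don't affect L(Y0).) The reachable grammar is A → atom sep A | atom. Each atom is followed by either the separator (recurse) or end-of-string (stop) — no choice point.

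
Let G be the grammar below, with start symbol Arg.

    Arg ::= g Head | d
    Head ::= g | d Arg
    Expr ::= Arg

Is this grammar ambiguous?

(Expr is unreachable from Arg, so its rules don't affect L(Arg).) Restricted to the reachable nonterminals, every rule has the form A → t or A → t B, and no two rules for the same A share a first terminal. The grammar encodes a DFA — one run per string.

Unambiguous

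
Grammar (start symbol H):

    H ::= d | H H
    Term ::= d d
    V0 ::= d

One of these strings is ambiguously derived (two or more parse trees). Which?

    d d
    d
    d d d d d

d d: 1 tree
d: 1 tree
d d d d d: 14 trees

d d d d d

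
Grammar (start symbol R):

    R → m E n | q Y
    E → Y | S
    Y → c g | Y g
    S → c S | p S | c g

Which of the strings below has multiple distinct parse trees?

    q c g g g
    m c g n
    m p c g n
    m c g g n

m c g n

q c g g g: 1 tree
m c g n: 2 trees
m p c g n: 1 tree
m c g g n: 1 tree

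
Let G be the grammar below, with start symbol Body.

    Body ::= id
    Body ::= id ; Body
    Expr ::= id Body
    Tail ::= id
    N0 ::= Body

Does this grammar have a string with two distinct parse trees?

Unambiguous

(N0, Tail, Expr are unreachable from Body, so their rules don't affect L(Body).) Right-recursive list with a separator: after each atom, whether the separator follows determines the rule. One parse per string.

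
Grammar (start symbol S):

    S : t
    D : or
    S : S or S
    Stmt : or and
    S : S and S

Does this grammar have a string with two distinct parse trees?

Witness: t and t and t

Derivation 1: S ⇒ S and S ⇒ t and S ⇒ t and S and S ⇒ t and t and S ⇒ t and t and t
Derivation 2: S ⇒ S and S ⇒ S and S and S ⇒ t and S and S ⇒ t and t and S ⇒ t and t and t

Two distinct leftmost derivations for the same string.

Ambiguous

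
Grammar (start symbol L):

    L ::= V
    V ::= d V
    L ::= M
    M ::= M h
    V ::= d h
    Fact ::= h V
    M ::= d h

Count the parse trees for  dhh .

1

Parse trees for dhh:
  [L [M [M d h] h]]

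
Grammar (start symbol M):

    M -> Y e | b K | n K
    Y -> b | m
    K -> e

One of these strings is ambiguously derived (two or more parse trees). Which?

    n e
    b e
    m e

b e

n e: 1 tree
b e: 2 trees
m e: 1 tree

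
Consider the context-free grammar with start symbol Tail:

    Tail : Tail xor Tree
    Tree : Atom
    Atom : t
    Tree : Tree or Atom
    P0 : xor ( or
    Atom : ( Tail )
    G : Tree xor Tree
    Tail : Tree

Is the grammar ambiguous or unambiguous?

Only Tail, Tree, Atom are reachable from Tail; ignoring the rest: The grammar is stratified — Tail handles 'xor' (left-recursive), Tree handles 'or', Atom atoms. Each operator has a fixed associativity and precedence level, so every string has one parse.

Unambiguous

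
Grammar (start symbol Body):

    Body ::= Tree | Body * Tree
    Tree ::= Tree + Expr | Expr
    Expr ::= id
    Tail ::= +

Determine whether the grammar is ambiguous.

Unambiguous

Only Body, Tree, Expr are reachable from Body; ignoring the rest: The grammar is stratified — Body handles '*' (left-recursive), Tree handles '+', Expr atoms. Each operator has a fixed associativity and precedence level, so every string has one parse.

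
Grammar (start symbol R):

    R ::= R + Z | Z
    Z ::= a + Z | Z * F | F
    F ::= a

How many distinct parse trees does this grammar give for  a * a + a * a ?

Parse trees for a * a + a * a:
  [R [R [Z [Z [F a]] * [F a]]] + [Z [Z [F a]] * [F a]]]

1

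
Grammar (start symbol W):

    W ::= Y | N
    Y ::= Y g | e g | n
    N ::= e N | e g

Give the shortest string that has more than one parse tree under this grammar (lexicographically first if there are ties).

e g

length 1: no string has ≥2 trees
length 2: e g has 2 parse trees

Two derivations of e g:
  W ⇒ Y ⇒ e g
  W ⇒ N ⇒ e g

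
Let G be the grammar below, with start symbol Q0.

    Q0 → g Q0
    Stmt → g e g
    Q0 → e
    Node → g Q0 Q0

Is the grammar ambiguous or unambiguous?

Unambiguous

Only Q0 is reachable from Q0; ignoring the rest: Each reachable nonterminal has at most one production per leading terminal, and all productions are right-linear; the derivation is determined token-by-token.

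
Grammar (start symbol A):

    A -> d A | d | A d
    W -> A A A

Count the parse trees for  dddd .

Parse trees for dddd:
  [A d [A d [A d [A d]]]]
  [A d [A d [A [A d] d]]]
  [A d [A [A d [A d]] d]]
  [A d [A [A [A d] d] d]]
  [A [A d [A d [A d]]] d]
  [A [A d [A [A d] d]] d]
  [A [A [A d [A d]] d] d]
  [A [A [A [A d] d] d] d]

8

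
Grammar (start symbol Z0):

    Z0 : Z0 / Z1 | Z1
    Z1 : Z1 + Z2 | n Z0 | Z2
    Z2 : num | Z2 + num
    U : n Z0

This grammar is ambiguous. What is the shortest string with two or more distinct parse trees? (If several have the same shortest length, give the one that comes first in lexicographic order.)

length 1: no string has ≥2 trees
length 2: no string has ≥2 trees
length 3: num + num has 2 parse trees

Two derivations of num + num:
  Z0 ⇒ Z1 ⇒ Z1 + Z2 ⇒ Z2 + Z2 ⇒ num + Z2 ⇒ num + num
  Z0 ⇒ Z1 ⇒ Z2 ⇒ Z2 + num ⇒ num + num

num + num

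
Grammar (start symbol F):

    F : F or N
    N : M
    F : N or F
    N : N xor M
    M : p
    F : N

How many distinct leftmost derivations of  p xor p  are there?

Parse trees for p xor p:
  [F [N [N [M p]] xor [M p]]]

1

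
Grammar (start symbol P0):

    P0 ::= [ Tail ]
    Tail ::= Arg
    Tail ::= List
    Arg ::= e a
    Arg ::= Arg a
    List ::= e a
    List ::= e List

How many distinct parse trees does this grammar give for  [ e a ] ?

Parse trees for [ e a ]:
  [P0 [ [Tail [Arg e a]] ]]
  [P0 [ [Tail [List e a]] ]]

2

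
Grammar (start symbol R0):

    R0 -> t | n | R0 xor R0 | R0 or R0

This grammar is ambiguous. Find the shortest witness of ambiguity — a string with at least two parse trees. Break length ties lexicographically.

length 1: no string has ≥2 trees
length 3: no string has ≥2 trees
length 5: n or n or n has 2 parse trees

Two derivations of n or n or n:
  R0 ⇒ R0 or R0 ⇒ n or R0 ⇒ n or R0 or R0 ⇒ n or n or R0 ⇒ n or n or n
  R0 ⇒ R0 or R0 ⇒ R0 or R0 or R0 ⇒ n or R0 or R0 ⇒ n or n or R0 ⇒ n or n or n

n or n or n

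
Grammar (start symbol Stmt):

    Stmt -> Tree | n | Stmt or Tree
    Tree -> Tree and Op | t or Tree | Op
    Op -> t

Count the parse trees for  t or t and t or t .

Parse trees for t or t and t or t:
  [Stmt [Stmt [Tree [Tree t or [Tree [Op t]]] and [Op t]]] or [Tree [Op t]]]
  [Stmt [Stmt [Tree t or [Tree [Tree [Op t]] and [Op t]]]] or [Tree [Op t]]]
  [Stmt [Stmt [Stmt [Tree [Op t]]] or [Tree [Tree [Op t]] and [Op t]]] or [Tree [Op t]]]

3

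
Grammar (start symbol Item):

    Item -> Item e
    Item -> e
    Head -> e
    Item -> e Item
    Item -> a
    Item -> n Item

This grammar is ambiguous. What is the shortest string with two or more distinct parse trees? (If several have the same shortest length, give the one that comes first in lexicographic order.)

e e

length 1: no string has ≥2 trees
length 2: e e has 2 parse trees

Two derivations of e e:
  Item ⇒ Item e ⇒ e e
  Item ⇒ e Item ⇒ e e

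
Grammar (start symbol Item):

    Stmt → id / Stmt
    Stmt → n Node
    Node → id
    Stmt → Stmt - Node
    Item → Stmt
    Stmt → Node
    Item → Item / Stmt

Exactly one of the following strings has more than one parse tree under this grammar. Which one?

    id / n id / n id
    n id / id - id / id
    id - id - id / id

id / n id / n id: 2 trees
n id / id - id / id: 1 tree
id - id - id / id: 1 tree

id / n id / n id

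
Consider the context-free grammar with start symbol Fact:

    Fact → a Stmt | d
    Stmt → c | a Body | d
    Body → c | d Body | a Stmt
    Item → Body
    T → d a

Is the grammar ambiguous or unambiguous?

Unambiguous

Only Fact, Stmt, Body are reachable from Fact; ignoring the rest: Restricted to the reachable nonterminals, every rule has the form A → t or A → t B, and no two rules for the same A share a first terminal. The grammar encodes a DFA — one run per string.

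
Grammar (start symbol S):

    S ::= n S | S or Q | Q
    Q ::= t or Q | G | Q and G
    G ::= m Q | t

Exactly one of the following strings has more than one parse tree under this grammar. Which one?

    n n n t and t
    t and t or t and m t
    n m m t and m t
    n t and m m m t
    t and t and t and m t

n n n t and t: 1 tree
t and t or t and m t: 1 tree
n m m t and m t: 3 trees
n t and m m m t: 1 tree
t and t and t and m t: 1 tree

n m m t and m t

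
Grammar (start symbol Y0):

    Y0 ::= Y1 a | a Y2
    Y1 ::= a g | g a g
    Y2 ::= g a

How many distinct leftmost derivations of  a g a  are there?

2

Parse trees for a g a:
  [Y0 [Y1 a g] a]
  [Y0 a [Y2 g a]]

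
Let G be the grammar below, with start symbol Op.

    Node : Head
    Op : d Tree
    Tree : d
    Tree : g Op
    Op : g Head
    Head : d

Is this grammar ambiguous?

Only Op, Tree, Head are reachable from Op; ignoring the rest: The reachable rules are right-linear with at most one rule per (nonterminal, next-terminal) pair. Each input token forces the next rule, so parsing is deterministic.

Unambiguous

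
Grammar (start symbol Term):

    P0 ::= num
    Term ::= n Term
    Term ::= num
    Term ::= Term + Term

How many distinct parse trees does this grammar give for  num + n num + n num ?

Parse trees for num + n num + n num:
  [Term [Term num] + [Term n [Term [Term num] + [Term n [Term num]]]]]
  [Term [Term num] + [Term [Term n [Term num]] + [Term n [Term num]]]]
  [Term [Term [Term num] + [Term n [Term num]]] + [Term n [Term num]]]

3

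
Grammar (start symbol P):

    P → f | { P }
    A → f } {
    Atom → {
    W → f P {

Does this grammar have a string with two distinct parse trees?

Unambiguous

(A, Atom, W are unreachable from P, so their rules don't affect L(P).) L(P) is { openⁿ atom closeⁿ : n ≥ 0 }. The bracket depth fixes n, and the derivation is forced at every step.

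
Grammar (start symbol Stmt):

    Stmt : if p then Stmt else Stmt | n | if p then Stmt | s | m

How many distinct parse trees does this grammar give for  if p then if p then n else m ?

2

Parse trees for if p then if p then n else m:
  [Stmt if p then [Stmt if p then [Stmt n]] else [Stmt m]]
  [Stmt if p then [Stmt if p then [Stmt n] else [Stmt m]]]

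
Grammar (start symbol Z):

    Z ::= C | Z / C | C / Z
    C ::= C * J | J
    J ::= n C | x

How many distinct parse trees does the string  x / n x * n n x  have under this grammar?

4

Parse trees for x / n x * n n x:
  [Z [Z [C [J x]]] / [C [C [J n [C [J x]]]] * [J n [C [J n [C [J x]]]]]]]
  [Z [Z [C [J x]]] / [C [J n [C [C [J x]] * [J n [C [J n [C [J x]]]]]]]]]
  [Z [C [J x]] / [Z [C [C [J n [C [J x]]]] * [J n [C [J n [C [J x]]]]]]]]
  [Z [C [J x]] / [Z [C [J n [C [C [J x]] * [J n [C [J n [C [J x]]]]]]]]]]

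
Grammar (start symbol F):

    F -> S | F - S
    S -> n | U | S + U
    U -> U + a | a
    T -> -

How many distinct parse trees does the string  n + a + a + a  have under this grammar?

Parse trees for n + a + a + a:
  [F [S [S n] + [U [U [U a] + a] + a]]]
  [F [S [S [S n] + [U a]] + [U [U a] + a]]]
  [F [S [S [S n] + [U [U a] + a]] + [U a]]]
  [F [S [S [S [S n] + [U a]] + [U a]] + [U a]]]

4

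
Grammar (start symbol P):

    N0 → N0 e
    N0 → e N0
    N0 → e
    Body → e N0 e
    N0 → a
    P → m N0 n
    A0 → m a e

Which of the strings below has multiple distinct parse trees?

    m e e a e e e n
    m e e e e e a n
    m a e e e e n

m e e a e e e n: 10 trees
m e e e e e a n: 1 tree
m a e e e e n: 1 tree

m e e a e e e n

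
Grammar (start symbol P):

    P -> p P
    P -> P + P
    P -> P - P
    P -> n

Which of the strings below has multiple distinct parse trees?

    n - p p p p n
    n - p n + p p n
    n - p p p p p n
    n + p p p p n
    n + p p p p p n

n - p n + p p n

n - p p p p n: 1 tree
n - p n + p p n: 3 trees
n - p p p p p n: 1 tree
n + p p p p n: 1 tree
n + p p p p p n: 1 tree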